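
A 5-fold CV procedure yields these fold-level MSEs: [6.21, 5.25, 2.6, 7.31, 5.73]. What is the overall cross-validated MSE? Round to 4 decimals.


Total MSE across folds = 27.1000.
CV-MSE = 27.1000/5 = 5.4200.

5.4200


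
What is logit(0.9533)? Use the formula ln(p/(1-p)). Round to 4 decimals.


Compute the odds: 0.9533/0.0467 = 20.4133.
Take the natural log: ln(20.4133) = 3.0162.

3.0162


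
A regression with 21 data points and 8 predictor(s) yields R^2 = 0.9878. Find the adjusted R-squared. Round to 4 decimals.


Adjusted R^2 = 1 - (1 - R^2) * (n-1)/(n-p-1).
(1 - R^2) = 0.0122.
(n-1)/(n-p-1) = 20/12.
(1 - R^2) * (n-1) = 0.0122 * 20 = 0.2440.
Divide by (n-p-1): 0.2440 / 12 = 0.0203.
Adj R^2 = 1 - 0.0203 = 0.9797.

0.9797


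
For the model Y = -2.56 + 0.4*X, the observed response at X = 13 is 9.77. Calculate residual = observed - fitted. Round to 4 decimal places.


Compute yhat = -2.56 + (0.4)(13) = 2.6400.
Residual = actual - predicted = 9.77 - 2.6400 = 7.1300.

7.1300


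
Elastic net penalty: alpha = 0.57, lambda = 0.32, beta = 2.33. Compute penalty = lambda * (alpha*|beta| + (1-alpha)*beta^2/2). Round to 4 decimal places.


L1 component = 0.57 * |2.33| = 1.3281.
L2 component = 0.43 * 2.33^2 / 2 = 1.1672.
Penalty = 0.32 * (1.3281 + 1.1672) = 0.32 * 2.4953 = 0.7985.

0.7985


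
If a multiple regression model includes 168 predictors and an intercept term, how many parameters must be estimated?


Total coefficients = number of predictors + 1 (for the intercept).
= 168 + 1 = 169.

169


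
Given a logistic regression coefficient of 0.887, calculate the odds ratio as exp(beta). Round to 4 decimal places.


exp(0.887) = 2.4278.
So the odds ratio is 2.4278.

2.4278


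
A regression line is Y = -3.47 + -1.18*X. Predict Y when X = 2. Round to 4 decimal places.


Plug X = 2 into Y = -3.47 + -1.18*X:
Y = -3.47 + -2.3600 = -5.8300.

-5.8300


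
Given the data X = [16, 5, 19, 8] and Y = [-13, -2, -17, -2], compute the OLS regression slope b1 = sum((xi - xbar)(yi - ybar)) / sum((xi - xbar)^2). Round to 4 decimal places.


First compute the means: xbar = 12.0000, ybar = -8.5000.
Then S_xx = sum((xi - xbar)^2) = 130.0000.
S_xy = sum((xi - xbar)(yi - ybar)) = -149.0000.
b1 = S_xy / S_xx = -149.0000 / 130.0000 = -1.1462.

-1.1462


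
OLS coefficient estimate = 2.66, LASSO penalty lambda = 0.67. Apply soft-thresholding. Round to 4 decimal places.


Check: |2.66| = 2.66 vs lambda = 0.67.
Since |beta| > lambda, coefficient = sign(beta)*(|beta| - lambda) = 1.9900.
Soft-thresholded coefficient = 1.9900.

1.9900


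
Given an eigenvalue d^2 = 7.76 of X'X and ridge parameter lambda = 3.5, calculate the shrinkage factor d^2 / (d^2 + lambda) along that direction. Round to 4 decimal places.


Denominator = d^2 + lambda = 7.76 + 3.5 = 11.2600.
Shrinkage = 7.76 / 11.2600 = 0.6892.

0.6892


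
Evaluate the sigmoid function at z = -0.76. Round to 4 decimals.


Compute exp(0.7600) = 2.1383.
Sigmoid = 1 / (1 + 2.1383) = 1 / 3.1383 = 0.3186.

0.3186


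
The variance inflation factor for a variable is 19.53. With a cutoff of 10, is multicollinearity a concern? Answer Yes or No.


The threshold is 10.
VIF = 19.53 is >= 10.
Multicollinearity indication: Yes.

Yes


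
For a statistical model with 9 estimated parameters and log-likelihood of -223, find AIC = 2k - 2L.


AIC = 2k - 2*loglik = 2(9) - 2(-223).
= 18 + 446 = 464.

464


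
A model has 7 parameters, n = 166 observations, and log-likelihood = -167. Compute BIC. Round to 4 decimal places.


ln(166) = 5.111988.
k * ln(n) = 7 * 5.111988 = 35.783916.
-2L = 334.
BIC = 35.783916 + 334 = 369.783916, which rounds to 369.7839.

369.7839


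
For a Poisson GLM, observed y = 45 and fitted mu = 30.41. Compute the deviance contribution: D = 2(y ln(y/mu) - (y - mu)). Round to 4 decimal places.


First: ln(45/30.41) = 0.391891.
Then: 45 * 0.391891 = 17.635095.
y - mu = 45 - 30.41 = 14.59.
D = 2(17.635095 - 14.59) = 6.090190, which rounds to 6.0902.

6.0902


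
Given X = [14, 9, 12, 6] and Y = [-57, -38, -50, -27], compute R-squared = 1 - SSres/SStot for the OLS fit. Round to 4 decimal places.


The fitted line is Y = -4.2313 + -3.7823*X.
SSres = 0.2585, SStot = 526.0000.
R^2 = 1 - SSres/SStot = 0.9995.

0.9995


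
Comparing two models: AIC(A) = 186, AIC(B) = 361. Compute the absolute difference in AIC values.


Absolute difference = |186 - 361| = 175.
The model with lower AIC (A) is preferred.

175


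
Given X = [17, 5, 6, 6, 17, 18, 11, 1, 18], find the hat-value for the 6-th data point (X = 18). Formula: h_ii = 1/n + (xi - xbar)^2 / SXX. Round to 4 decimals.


Mean of X: xbar = 11.0000.
SXX = 356.0000.
For X = 18: h = 1/9 + (18 - 11.0000)^2/356.0000 = 0.2488.

0.2488


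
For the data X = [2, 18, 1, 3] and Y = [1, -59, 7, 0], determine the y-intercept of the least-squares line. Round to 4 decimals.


Compute b1 = -3.8505 from the OLS formula.
With xbar = 6.0000 and ybar = -12.7500, the intercept is:
b0 = -12.7500 - -3.8505 * 6.0000 = 10.3531.

10.3531


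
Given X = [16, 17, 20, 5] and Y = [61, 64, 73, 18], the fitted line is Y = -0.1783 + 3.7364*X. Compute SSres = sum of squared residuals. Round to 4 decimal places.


For each point, residual = actual - predicted.
Residuals: [1.3959, 0.6595, -1.5497, -0.5037].
Sum of squared residuals = 5.0388.

5.0388


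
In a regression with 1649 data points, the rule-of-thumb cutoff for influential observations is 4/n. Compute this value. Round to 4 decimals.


The threshold is 4/n.
4/1649 = 0.0024.

0.0024


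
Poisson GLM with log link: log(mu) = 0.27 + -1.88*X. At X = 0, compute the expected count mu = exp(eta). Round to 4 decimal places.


Linear predictor: eta = 0.27 + (-1.88)(0) = 0.2700.
Expected count: mu = exp(0.2700) = 1.3100.

1.3100


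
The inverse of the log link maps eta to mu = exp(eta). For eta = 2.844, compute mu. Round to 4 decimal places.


Apply the inverse link:
mu = e^2.844 = 17.1844.

17.1844


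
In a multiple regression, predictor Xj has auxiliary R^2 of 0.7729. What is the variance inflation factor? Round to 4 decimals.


Denominator: 1 - 0.7729 = 0.2271.
VIF = 1 / 0.2271 = 4.4033.

4.4033


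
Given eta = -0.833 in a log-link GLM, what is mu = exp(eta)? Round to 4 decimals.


mu = exp(eta) = exp(-0.833).
= 0.4347.

0.4347


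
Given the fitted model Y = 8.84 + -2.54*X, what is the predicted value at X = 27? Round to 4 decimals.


Plug X = 27 into Y = 8.84 + -2.54*X:
Y = 8.84 + -68.5800 = -59.7400.

-59.7400


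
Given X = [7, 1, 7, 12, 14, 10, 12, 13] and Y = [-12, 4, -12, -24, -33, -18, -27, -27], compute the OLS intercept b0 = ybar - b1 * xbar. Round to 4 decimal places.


First find the slope: b1 = -2.7192.
Means: xbar = 9.5000, ybar = -18.6250.
b0 = ybar - b1 * xbar = -18.6250 - -2.7192 * 9.5000 = 7.2077.

7.2077


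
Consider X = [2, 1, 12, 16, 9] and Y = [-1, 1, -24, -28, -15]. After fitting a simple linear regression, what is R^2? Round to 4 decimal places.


The fitted line is Y = 2.7928 + -2.0241*X.
SSres = 9.1036, SStot = 689.2000.
R^2 = 1 - SSres/SStot = 0.9868.

0.9868


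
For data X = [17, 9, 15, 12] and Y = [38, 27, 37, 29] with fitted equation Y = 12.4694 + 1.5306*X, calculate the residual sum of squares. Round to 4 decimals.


Predicted values from Y = 12.4694 + 1.5306*X.
Residuals: [-0.4896, 0.7552, 1.5716, -1.8366].
SSres = 6.6531.

6.6531


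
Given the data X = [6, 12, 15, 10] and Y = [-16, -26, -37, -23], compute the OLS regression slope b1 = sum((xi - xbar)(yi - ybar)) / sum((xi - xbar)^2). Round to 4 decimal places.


Calculate xbar = 10.7500, ybar = -25.5000.
S_xx = 42.7500, S_xy = -96.5000.
Using b1 = S_xy / S_xx = -96.5000 / 42.7500, we get b1 = -2.2573.

-2.2573


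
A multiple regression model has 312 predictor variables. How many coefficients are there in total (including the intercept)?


Each predictor gets one coefficient, plus one intercept.
Total parameters = 312 + 1 = 313.

313


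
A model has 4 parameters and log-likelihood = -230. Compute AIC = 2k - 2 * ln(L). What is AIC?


AIC = 2*4 - 2*(-230).
= 8 + 460 = 468.

468


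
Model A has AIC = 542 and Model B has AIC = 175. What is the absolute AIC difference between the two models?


|AIC_A - AIC_B| = |542 - 175| = 367.
Model B is preferred (lower AIC).

367


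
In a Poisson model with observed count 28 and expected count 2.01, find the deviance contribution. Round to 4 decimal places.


Compute y*ln(y/mu) = 28*ln(28/2.01) = 28*2.634070 = 73.753960.
y - mu = 25.99.
D = 2*(73.753960 - (25.99)) = 95.527920, which rounds to 95.5279.

95.5279


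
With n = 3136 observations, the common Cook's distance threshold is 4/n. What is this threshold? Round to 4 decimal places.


Cook's distance cutoff = 4/n = 4/3136.
= 0.0013.

0.0013


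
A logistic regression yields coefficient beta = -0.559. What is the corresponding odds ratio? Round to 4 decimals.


The odds ratio is computed as:
OR = e^(-0.559) = 0.5718.

0.5718


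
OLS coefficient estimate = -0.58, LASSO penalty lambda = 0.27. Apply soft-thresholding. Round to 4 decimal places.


|beta_OLS| = 0.58.
lambda = 0.27.
Since |beta| > lambda, coefficient = sign(beta)*(|beta| - lambda) = -0.3100.
Result = -0.3100.

-0.3100


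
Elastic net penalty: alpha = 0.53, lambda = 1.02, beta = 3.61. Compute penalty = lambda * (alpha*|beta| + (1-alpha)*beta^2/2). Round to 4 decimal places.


alpha * |beta| = 0.53 * 3.61 = 1.9133.
(1-alpha) * beta^2/2 = 0.47 * 13.0321/2 = 3.0625.
Total = 1.02 * (1.9133 + 3.0625) = 5.0754.

5.0754


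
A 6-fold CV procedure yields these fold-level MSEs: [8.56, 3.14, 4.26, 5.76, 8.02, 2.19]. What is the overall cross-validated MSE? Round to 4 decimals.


Total MSE across folds = 31.9300.
CV-MSE = 31.9300/6 = 5.3217.

5.3217


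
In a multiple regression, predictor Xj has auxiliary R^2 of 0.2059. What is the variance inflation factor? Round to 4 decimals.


Denominator: 1 - 0.2059 = 0.7941.
VIF = 1 / 0.7941 = 1.2593.

1.2593


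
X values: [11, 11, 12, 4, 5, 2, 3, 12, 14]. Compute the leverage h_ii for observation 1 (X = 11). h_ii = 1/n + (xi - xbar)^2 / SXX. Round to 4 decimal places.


n = 9, xbar = 8.2222.
SXX = sum((xi - xbar)^2) = 171.5556.
h = 1/9 + (11 - 8.2222)^2 / 171.5556 = 0.1561.

0.1561


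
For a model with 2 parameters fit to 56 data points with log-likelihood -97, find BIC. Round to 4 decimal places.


k * ln(n) = 2 * ln(56) = 2 * 4.025352 = 8.050704.
-2 * loglik = -2 * (-97) = 194.
BIC = 8.050704 + 194 = 202.050704, which rounds to 202.0507.

202.0507


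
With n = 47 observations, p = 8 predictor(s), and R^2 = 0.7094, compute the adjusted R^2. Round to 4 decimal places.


Plug in: Adj R^2 = 1 - (1 - 0.7094) * 46/38.
= 1 - 0.2906 * 46/38
= 1 - 13.3676 / 38
= 1 - 0.3518 = 0.6482.

0.6482


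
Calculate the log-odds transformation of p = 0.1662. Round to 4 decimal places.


Compute the odds: 0.1662/0.8338 = 0.1993.
Take the natural log: ln(0.1993) = -1.6128.

-1.6128


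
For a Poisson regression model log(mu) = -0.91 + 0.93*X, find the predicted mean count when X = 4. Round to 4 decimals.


Compute eta = -0.91 + 0.93 * 4 = 2.8100.
Apply inverse link: mu = e^2.8100 = 16.6099.

16.6099


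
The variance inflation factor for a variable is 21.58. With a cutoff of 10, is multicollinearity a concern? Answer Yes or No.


Compare VIF = 21.58 to the threshold of 10.
21.58 >= 10, so the answer is Yes.

Yes


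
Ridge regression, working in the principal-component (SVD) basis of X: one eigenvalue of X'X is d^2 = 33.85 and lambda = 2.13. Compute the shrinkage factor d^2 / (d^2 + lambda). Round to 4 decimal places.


Denominator = d^2 + lambda = 33.85 + 2.13 = 35.9800.
Shrinkage = 33.85 / 35.9800 = 0.9408.

0.9408


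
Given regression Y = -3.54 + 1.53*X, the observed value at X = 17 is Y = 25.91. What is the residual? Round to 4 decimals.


Compute yhat = -3.54 + (1.53)(17) = 22.4700.
Residual = actual - predicted = 25.91 - 22.4700 = 3.4400.

3.4400


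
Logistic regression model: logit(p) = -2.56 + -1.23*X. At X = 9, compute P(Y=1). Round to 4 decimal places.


z = -2.56 + -1.23 * 9 = -13.6300.
Sigmoid: P = 1 / (1 + exp(13.6300)) = 0.0000.

0.0000


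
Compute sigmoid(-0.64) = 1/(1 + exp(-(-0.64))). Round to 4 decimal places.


exp(0.6400) = 1.8965.
1 + exp(-z) = 2.8965.
sigmoid = 1/2.8965 = 0.3452.

0.3452


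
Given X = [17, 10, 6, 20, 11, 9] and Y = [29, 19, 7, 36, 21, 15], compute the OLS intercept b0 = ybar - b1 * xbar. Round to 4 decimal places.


The slope is b1 = 1.9148.
Sample means are xbar = 12.1667 and ybar = 21.1667.
Intercept: b0 = 21.1667 - (1.9148)(12.1667) = -2.1297.

-2.1297


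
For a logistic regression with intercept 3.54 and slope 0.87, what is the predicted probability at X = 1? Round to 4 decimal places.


Linear predictor: z = 3.54 + 0.87 * 1 = 4.4100.
P = 1/(1 + exp(-4.4100)) = 1/(1 + 0.0122) = 0.9880.

0.9880


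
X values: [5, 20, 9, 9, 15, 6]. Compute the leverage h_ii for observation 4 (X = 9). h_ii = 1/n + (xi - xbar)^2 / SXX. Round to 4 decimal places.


n = 6, xbar = 10.6667.
SXX = sum((xi - xbar)^2) = 165.3333.
h = 1/6 + (9 - 10.6667)^2 / 165.3333 = 0.1835.

0.1835


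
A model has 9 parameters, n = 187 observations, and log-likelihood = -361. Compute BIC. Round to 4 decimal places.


Compute k*ln(n) = 9*ln(187) = 9*5.231109 = 47.079981.
Then -2*loglik = 722.
BIC = 47.079981 + 722 = 769.079981, which rounds to 769.0800.

769.0800


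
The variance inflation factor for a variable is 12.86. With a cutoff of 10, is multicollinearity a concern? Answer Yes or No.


Compare VIF = 12.86 to the threshold of 10.
12.86 >= 10, so the answer is Yes.

Yes


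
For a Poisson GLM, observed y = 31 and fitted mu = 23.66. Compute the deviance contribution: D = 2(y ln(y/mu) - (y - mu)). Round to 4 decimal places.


Compute y*ln(y/mu) = 31*ln(31/23.66) = 31*0.270201 = 8.376231.
y - mu = 7.34.
D = 2*(8.376231 - (7.34)) = 2.072462, which rounds to 2.0725.

2.0725


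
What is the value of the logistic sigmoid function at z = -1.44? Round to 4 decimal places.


First, exp(1.4400) = 4.2207.
Then sigma(z) = 1/(1 + 4.2207) = 0.1915.

0.1915


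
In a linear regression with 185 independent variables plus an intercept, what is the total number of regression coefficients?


Total coefficients = number of predictors + 1 (for the intercept).
= 185 + 1 = 186.

186


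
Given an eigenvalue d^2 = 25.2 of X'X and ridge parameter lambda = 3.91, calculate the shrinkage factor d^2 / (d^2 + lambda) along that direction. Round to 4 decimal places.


Denominator = d^2 + lambda = 25.2 + 3.91 = 29.1100.
Shrinkage = 25.2 / 29.1100 = 0.8657.

0.8657


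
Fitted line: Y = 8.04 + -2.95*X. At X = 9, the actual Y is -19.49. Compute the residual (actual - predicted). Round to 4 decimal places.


Compute yhat = 8.04 + (-2.95)(9) = -18.5100.
Residual = actual - predicted = -19.49 - -18.5100 = -0.9800.

-0.9800


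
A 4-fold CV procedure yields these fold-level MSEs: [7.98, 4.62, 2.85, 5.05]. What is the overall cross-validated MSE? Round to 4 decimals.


Sum of fold MSEs = 20.5000.
Average = 20.5000 / 4 = 5.1250.

5.1250


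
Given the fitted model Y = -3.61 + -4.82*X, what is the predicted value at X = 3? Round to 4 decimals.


Predicted value:
Y = -3.61 + (-4.82)(3) = -3.61 + -14.4600 = -18.0700.

-18.0700


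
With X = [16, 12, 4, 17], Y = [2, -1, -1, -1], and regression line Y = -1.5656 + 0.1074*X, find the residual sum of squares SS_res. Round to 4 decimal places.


Predicted values from Y = -1.5656 + 0.1074*X.
Residuals: [1.8472, -0.7232, 0.1360, -1.2602].
SSres = 5.5418.

5.5418


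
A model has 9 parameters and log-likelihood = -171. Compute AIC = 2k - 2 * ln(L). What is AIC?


AIC = 2k - 2*loglik = 2(9) - 2(-171).
= 18 + 342 = 360.

360


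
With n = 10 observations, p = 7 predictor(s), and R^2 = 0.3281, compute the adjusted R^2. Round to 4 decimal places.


Adjusted R^2 = 1 - (1 - R^2) * (n-1)/(n-p-1).
(1 - R^2) = 0.6719.
(n-1)/(n-p-1) = 9/2.
(1 - R^2) * (n-1) = 0.6719 * 9 = 6.0471.
Divide by (n-p-1): 6.0471 / 2 = 3.0236.
Adj R^2 = 1 - 3.0236 = -2.0236.

-2.0236


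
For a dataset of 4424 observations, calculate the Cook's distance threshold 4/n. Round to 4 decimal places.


Cook's distance cutoff = 4/n = 4/4424.
= 0.0009.

0.0009


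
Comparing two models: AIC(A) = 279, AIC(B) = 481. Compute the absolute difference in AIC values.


Compute |279 - 481| = 202.
Model A has the smaller AIC.

202


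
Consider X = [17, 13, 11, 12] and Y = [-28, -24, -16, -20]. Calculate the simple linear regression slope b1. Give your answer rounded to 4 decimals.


Calculate xbar = 13.2500, ybar = -22.0000.
S_xx = 20.7500, S_xy = -38.0000.
Using b1 = S_xy / S_xx = -38.0000 / 20.7500, we get b1 = -1.8313.

-1.8313


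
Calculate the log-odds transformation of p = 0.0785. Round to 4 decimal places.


1 - p = 0.9215.
p/(1-p) = 0.0852.
logit = ln(0.0852) = -2.4629.

-2.4629


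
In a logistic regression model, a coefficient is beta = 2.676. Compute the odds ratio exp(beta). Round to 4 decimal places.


exp(2.676) = 14.5269.
So the odds ratio is 14.5269.

14.5269


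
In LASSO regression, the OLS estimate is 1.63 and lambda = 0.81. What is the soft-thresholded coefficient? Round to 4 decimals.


|beta_OLS| = 1.63.
lambda = 0.81.
Since |beta| > lambda, coefficient = sign(beta)*(|beta| - lambda) = 0.8200.
Result = 0.8200.

0.8200


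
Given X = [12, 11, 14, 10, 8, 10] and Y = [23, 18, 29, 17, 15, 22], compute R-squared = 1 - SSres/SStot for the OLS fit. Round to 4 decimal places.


The fitted line is Y = -3.6000 + 2.2400*X.
SSres = 24.8000, SStot = 129.3333.
R^2 = 1 - SSres/SStot = 0.8082.

0.8082


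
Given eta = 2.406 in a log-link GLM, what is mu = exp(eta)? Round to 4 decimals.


The inverse log link gives:
mu = exp(2.406) = 11.0895.

11.0895


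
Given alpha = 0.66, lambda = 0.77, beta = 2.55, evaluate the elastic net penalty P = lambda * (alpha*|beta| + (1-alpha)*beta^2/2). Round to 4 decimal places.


alpha * |beta| = 0.66 * 2.55 = 1.6830.
(1-alpha) * beta^2/2 = 0.34 * 6.5025/2 = 1.1054.
Total = 0.77 * (1.6830 + 1.1054) = 2.1471.

2.1471


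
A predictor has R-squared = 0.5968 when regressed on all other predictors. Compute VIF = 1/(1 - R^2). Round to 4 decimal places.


Using VIF = 1/(1 - R^2_j):
1 - 0.5968 = 0.4032.
VIF = 2.4802.

2.4802


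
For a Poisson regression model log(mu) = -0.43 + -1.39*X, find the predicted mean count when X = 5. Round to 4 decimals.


Compute eta = -0.43 + -1.39 * 5 = -7.3800.
Apply inverse link: mu = e^-7.3800 = 0.0006.

0.0006


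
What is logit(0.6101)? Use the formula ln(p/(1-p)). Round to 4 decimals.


1 - p = 0.3899.
p/(1-p) = 1.5648.
logit = ln(1.5648) = 0.4477.

0.4477


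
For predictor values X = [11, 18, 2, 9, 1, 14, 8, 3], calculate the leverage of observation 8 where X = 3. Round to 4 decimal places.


n = 8, xbar = 8.2500.
SXX = sum((xi - xbar)^2) = 255.5000.
h = 1/8 + (3 - 8.2500)^2 / 255.5000 = 0.2329.

0.2329


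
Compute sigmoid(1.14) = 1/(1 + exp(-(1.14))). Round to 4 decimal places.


Compute exp(-1.1400) = 0.3198.
Sigmoid = 1 / (1 + 0.3198) = 1 / 1.3198 = 0.7577.

0.7577


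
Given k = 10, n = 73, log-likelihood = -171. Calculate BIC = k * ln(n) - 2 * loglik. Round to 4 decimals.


ln(73) = 4.290459.
k * ln(n) = 10 * 4.290459 = 42.904590.
-2L = 342.
BIC = 42.904590 + 342 = 384.904590, which rounds to 384.9046.

384.9046


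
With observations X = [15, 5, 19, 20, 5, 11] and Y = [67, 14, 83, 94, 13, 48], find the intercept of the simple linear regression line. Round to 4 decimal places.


First find the slope: b1 = 5.1822.
Means: xbar = 12.5000, ybar = 53.1667.
b0 = ybar - b1 * xbar = 53.1667 - 5.1822 * 12.5000 = -11.6112.

-11.6112


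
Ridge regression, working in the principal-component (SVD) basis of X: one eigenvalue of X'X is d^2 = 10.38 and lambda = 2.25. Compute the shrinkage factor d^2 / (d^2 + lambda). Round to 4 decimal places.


d^2 + lambda = 10.38 + 2.25 = 12.6300.
Shrinkage factor = 10.38/12.6300 = 0.8219.

0.8219


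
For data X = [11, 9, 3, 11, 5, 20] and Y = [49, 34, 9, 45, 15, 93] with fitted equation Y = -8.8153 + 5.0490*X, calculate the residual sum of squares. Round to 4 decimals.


Predicted values from Y = -8.8153 + 5.0490*X.
Residuals: [2.2763, -2.6257, 2.6683, -1.7237, -1.4297, 0.8353].
SSres = 24.9086.

24.9086


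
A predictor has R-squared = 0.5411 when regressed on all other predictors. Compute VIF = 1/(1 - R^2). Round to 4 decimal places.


VIF = 1 / (1 - 0.5411).
= 1 / 0.4589 = 2.1791.

2.1791


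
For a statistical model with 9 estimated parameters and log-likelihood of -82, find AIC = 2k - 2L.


Compute:
2k = 2*9 = 18.
-2*loglik = -2*(-82) = 164.
AIC = 18 + 164 = 182.

182


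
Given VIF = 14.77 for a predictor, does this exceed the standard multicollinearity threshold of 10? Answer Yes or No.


Compare VIF = 14.77 to the threshold of 10.
14.77 >= 10, so the answer is Yes.

Yes


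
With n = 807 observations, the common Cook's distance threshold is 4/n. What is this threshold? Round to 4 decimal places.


The threshold is 4/n.
4/807 = 0.0050.

0.0050


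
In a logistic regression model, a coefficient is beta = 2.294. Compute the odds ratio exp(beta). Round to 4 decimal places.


exp(2.294) = 9.9145.
So the odds ratio is 9.9145.

9.9145


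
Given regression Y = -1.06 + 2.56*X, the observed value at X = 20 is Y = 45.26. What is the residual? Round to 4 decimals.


Predicted = -1.06 + 2.56 * 20 = 50.1400.
Residual = 45.26 - 50.1400 = -4.8800.

-4.8800


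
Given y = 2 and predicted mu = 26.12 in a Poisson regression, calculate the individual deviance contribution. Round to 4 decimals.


Compute y*ln(y/mu) = 2*ln(2/26.12) = 2*-2.569554 = -5.139108.
y - mu = -24.12.
D = 2*(-5.139108 - (-24.12)) = 37.961784, which rounds to 37.9618.

37.9618


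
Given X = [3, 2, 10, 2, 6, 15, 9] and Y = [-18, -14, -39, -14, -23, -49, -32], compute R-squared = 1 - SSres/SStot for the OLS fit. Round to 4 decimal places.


The fitted line is Y = -8.6494 + -2.7331*X.
SSres = 16.6375, SStot = 1088.0000.
R^2 = 1 - SSres/SStot = 0.9847.

0.9847


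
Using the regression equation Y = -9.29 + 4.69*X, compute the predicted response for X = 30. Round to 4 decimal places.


Plug X = 30 into Y = -9.29 + 4.69*X:
Y = -9.29 + 140.7000 = 131.4100.

131.4100


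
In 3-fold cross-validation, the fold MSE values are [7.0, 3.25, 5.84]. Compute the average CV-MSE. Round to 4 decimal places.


Total MSE across folds = 16.0900.
CV-MSE = 16.0900/3 = 5.3633.

5.3633


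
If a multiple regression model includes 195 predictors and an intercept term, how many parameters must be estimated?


Each predictor gets one coefficient, plus one intercept.
Total parameters = 195 + 1 = 196.

196


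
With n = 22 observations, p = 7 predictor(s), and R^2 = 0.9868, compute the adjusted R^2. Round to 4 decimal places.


Plug in: Adj R^2 = 1 - (1 - 0.9868) * 21/14.
= 1 - 0.0132 * 21/14
= 1 - 0.2772 / 14
= 1 - 0.0198 = 0.9802.

0.9802


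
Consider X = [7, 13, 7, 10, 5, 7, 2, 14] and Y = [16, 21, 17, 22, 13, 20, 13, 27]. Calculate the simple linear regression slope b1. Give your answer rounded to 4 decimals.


First compute the means: xbar = 8.1250, ybar = 18.6250.
Then S_xx = sum((xi - xbar)^2) = 112.8750.
S_xy = sum((xi - xbar)(yi - ybar)) = 122.3750.
b1 = S_xy / S_xx = 122.3750 / 112.8750 = 1.0842.

1.0842


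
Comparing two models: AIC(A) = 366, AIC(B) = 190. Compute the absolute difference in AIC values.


Compute |366 - 190| = 176.
Model B has the smaller AIC.

176


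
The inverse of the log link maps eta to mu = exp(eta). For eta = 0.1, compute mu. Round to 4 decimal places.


The inverse log link gives:
mu = exp(0.1) = 1.1052.

1.1052


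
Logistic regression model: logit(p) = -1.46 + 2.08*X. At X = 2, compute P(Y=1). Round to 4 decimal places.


z = -1.46 + 2.08 * 2 = 2.7000.
Sigmoid: P = 1 / (1 + exp(-2.7000)) = 0.9370.

0.9370


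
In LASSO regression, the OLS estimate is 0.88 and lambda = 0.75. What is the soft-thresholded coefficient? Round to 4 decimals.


|beta_OLS| = 0.88.
lambda = 0.75.
Since |beta| > lambda, coefficient = sign(beta)*(|beta| - lambda) = 0.1300.
Result = 0.1300.

0.1300


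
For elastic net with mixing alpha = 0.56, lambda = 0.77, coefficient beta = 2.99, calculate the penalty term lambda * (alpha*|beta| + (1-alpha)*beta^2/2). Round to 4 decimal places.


alpha * |beta| = 0.56 * 2.99 = 1.6744.
(1-alpha) * beta^2/2 = 0.44 * 8.9401/2 = 1.9668.
Total = 0.77 * (1.6744 + 1.9668) = 2.8037.

2.8037


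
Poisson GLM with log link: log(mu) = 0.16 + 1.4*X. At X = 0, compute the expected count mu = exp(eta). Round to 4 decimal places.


Linear predictor: eta = 0.16 + (1.4)(0) = 0.1600.
Expected count: mu = exp(0.1600) = 1.1735.

1.1735


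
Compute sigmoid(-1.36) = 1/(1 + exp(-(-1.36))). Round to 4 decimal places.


exp(1.3600) = 3.8962.
1 + exp(-z) = 4.8962.
sigmoid = 1/4.8962 = 0.2042.

0.2042


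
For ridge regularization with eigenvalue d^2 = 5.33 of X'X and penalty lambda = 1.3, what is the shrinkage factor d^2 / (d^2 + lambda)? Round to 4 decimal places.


Compute the denominator: 5.33 + 1.3 = 6.6300.
Shrinkage factor = 5.33 / 6.6300 = 0.8039.

0.8039


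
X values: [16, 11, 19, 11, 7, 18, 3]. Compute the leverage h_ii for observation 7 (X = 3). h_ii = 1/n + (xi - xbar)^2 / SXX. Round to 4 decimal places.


Mean of X: xbar = 12.1429.
SXX = 208.8571.
For X = 3: h = 1/7 + (3 - 12.1429)^2/208.8571 = 0.5431.

0.5431


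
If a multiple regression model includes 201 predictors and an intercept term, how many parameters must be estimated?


Each predictor gets one coefficient, plus one intercept.
Total parameters = 201 + 1 = 202.

202


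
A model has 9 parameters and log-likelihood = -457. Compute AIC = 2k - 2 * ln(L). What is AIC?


AIC = 2k - 2*loglik = 2(9) - 2(-457).
= 18 + 914 = 932.

932


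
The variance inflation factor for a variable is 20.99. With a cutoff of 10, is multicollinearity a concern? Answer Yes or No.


Compare VIF = 20.99 to the threshold of 10.
20.99 >= 10, so the answer is Yes.

Yes


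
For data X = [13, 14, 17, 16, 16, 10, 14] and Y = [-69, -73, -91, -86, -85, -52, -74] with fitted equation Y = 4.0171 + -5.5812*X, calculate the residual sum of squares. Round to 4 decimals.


Compute predicted values, then residuals = yi - yhat_i.
Residuals: [-0.4615, 1.1197, -0.1367, -0.7179, 0.2821, -0.2051, 0.1197].
SSres = sum(residual^2) = 2.1368.

2.1368


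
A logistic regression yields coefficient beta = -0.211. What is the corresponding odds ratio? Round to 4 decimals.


The odds ratio is computed as:
OR = e^(-0.211) = 0.8098.

0.8098


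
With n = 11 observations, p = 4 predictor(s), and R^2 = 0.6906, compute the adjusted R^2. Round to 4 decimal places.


Adjusted R^2 = 1 - (1 - R^2) * (n-1)/(n-p-1).
(1 - R^2) = 0.3094.
(n-1)/(n-p-1) = 10/6.
(1 - R^2) * (n-1) = 0.3094 * 10 = 3.0940.
Divide by (n-p-1): 3.0940 / 6 = 0.5157.
Adj R^2 = 1 - 0.5157 = 0.4843.

0.4843


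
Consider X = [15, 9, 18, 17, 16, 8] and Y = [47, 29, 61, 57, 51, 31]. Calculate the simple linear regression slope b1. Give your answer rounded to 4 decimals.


First compute the means: xbar = 13.8333, ybar = 46.0000.
Then S_xx = sum((xi - xbar)^2) = 90.8333.
S_xy = sum((xi - xbar)(yi - ybar)) = 279.0000.
b1 = S_xy / S_xx = 279.0000 / 90.8333 = 3.0716.

3.0716


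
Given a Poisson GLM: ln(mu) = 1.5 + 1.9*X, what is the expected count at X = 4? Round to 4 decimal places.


Compute eta = 1.5 + 1.9 * 4 = 9.1000.
Apply inverse link: mu = e^9.1000 = 8955.2927.

8955.2927


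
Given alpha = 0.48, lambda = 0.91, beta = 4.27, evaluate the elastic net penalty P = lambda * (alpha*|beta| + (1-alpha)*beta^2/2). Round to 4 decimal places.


L1 component = 0.48 * |4.27| = 2.0496.
L2 component = 0.52 * 4.27^2 / 2 = 4.7406.
Penalty = 0.91 * (2.0496 + 4.7406) = 0.91 * 6.7902 = 6.1790.

6.1790


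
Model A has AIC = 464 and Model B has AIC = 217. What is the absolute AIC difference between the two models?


|AIC_A - AIC_B| = |464 - 217| = 247.
Model B is preferred (lower AIC).

247


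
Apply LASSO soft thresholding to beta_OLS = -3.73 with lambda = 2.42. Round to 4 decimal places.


|beta_OLS| = 3.73.
lambda = 2.42.
Since |beta| > lambda, coefficient = sign(beta)*(|beta| - lambda) = -1.3100.
Result = -1.3100.

-1.3100


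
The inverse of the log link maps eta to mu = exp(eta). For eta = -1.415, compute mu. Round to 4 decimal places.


mu = exp(eta) = exp(-1.415).
= 0.2429.

0.2429


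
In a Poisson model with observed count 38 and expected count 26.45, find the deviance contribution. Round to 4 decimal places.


First: ln(38/26.45) = 0.362330.
Then: 38 * 0.362330 = 13.768540.
y - mu = 38 - 26.45 = 11.55.
D = 2(13.768540 - 11.55) = 4.437080, which rounds to 4.4371.

4.4371


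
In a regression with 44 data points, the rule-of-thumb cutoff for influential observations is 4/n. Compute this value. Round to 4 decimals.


Cook's distance cutoff = 4/n = 4/44.
= 0.0909.

0.0909


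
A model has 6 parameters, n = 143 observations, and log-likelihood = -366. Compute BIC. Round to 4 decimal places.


k * ln(n) = 6 * ln(143) = 6 * 4.962845 = 29.777070.
-2 * loglik = -2 * (-366) = 732.
BIC = 29.777070 + 732 = 761.777070, which rounds to 761.7771.

761.7771


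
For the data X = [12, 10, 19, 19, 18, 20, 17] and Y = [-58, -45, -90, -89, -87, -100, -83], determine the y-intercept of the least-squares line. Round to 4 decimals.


Compute b1 = -5.0764 from the OLS formula.
With xbar = 16.4286 and ybar = -78.8571, the intercept is:
b0 = -78.8571 - -5.0764 * 16.4286 = 4.5414.

4.5414


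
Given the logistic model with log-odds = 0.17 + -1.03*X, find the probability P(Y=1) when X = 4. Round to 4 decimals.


z = 0.17 + -1.03 * 4 = -3.9500.
Sigmoid: P = 1 / (1 + exp(3.9500)) = 0.0189.

0.0189


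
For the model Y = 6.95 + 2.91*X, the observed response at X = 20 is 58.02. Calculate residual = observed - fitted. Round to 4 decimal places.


Fitted value at X = 20 is yhat = 6.95 + 2.91*20 = 65.1500.
Residual = 58.02 - 65.1500 = -7.1300.

-7.1300


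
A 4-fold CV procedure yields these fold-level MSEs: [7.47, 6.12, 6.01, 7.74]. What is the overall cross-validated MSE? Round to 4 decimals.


Sum of fold MSEs = 27.3400.
Average = 27.3400 / 4 = 6.8350.

6.8350


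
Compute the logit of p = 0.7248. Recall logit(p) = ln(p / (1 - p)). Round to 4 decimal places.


1 - p = 0.2752.
p/(1-p) = 2.6337.
logit = ln(2.6337) = 0.9684.

0.9684


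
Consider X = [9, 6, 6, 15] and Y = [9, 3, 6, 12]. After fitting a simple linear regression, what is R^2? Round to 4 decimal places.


After computing the OLS fit (b0=0.0000, b1=0.8333):
SSres = 7.5000, SStot = 45.0000.
R^2 = 1 - 7.5000/45.0000 = 0.8333.

0.8333


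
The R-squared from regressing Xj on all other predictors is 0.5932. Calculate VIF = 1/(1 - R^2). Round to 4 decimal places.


VIF = 1 / (1 - 0.5932).
= 1 / 0.4068 = 2.4582.

2.4582


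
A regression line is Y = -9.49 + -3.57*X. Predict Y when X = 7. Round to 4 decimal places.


Plug X = 7 into Y = -9.49 + -3.57*X:
Y = -9.49 + -24.9900 = -34.4800.

-34.4800


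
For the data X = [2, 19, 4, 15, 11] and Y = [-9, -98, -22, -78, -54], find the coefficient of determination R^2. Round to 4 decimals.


After computing the OLS fit (b0=0.5658, b1=-5.1731):
SSres = 10.6025, SStot = 5544.8000.
R^2 = 1 - 10.6025/5544.8000 = 0.9981.

0.9981


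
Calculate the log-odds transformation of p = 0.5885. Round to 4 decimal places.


1 - p = 0.4115.
p/(1-p) = 1.4301.
logit = ln(1.4301) = 0.3578.

0.3578


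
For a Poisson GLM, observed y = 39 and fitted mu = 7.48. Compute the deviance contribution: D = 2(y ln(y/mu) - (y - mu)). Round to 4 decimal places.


y/mu = 39/7.48 = 5.213904 (approx.), and ln(39/7.48) = 1.651329.
y * ln(y/mu) = 39 * 1.651329 = 64.401831.
y - mu = 31.52.
D = 2 * (64.401831 - 31.52) = 65.763662, which rounds to 65.7637.

65.7637


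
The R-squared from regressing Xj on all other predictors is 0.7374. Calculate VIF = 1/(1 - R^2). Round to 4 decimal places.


Denominator: 1 - 0.7374 = 0.2626.
VIF = 1 / 0.2626 = 3.8081.

3.8081


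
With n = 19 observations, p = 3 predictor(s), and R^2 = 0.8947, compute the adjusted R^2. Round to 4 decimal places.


Using the formula:
(1 - 0.8947) = 0.1053.
Multiply by 18/15: 0.1053 * 18 = 1.8954, then 1.8954 / 15 = 0.1264.
Adj R^2 = 1 - 0.1264 = 0.8736.

0.8736


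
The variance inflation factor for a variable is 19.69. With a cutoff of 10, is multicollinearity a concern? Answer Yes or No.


Compare VIF = 19.69 to the threshold of 10.
19.69 >= 10, so the answer is Yes.

Yes


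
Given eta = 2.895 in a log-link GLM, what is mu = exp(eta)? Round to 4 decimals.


Apply the inverse link:
mu = e^2.895 = 18.0835.

18.0835


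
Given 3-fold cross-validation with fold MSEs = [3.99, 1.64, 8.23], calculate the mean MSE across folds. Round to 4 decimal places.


Sum of fold MSEs = 13.8600.
Average = 13.8600 / 3 = 4.6200.

4.6200


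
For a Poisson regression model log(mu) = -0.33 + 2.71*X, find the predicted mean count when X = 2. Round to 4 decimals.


Linear predictor: eta = -0.33 + (2.71)(2) = 5.0900.
Expected count: mu = exp(5.0900) = 162.3899.

162.3899


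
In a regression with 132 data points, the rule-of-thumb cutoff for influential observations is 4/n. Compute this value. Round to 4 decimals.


The threshold is 4/n.
4/132 = 0.0303.

0.0303


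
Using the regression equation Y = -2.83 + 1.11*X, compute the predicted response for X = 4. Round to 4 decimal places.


Substitute X = 4 into the equation:
Y = -2.83 + 1.11 * 4 = -2.83 + 4.4400 = 1.6100.

1.6100


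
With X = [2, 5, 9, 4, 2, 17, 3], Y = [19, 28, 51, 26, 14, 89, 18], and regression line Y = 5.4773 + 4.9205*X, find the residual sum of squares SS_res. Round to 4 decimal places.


For each point, residual = actual - predicted.
Residuals: [3.6817, -2.0798, 1.2382, 0.8407, -1.3183, -0.1258, -2.2388].
Sum of squared residuals = 26.8864.

26.8864


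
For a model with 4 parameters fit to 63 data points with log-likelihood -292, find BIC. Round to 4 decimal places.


Compute k*ln(n) = 4*ln(63) = 4*4.143135 = 16.572540.
Then -2*loglik = 584.
BIC = 16.572540 + 584 = 600.572540, which rounds to 600.5725.

600.5725


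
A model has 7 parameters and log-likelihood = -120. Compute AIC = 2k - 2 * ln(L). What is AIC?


AIC = 2*7 - 2*(-120).
= 14 + 240 = 254.

254


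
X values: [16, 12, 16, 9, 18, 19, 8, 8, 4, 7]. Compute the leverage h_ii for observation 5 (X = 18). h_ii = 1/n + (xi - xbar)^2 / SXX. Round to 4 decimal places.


Mean of X: xbar = 11.7000.
SXX = 246.1000.
For X = 18: h = 1/10 + (18 - 11.7000)^2/246.1000 = 0.2613.

0.2613


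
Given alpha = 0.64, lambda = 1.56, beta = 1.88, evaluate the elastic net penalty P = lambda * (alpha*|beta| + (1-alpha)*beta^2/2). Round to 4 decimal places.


alpha * |beta| = 0.64 * 1.88 = 1.2032.
(1-alpha) * beta^2/2 = 0.36 * 3.5344/2 = 0.6362.
Total = 1.56 * (1.2032 + 0.6362) = 2.8695.

2.8695


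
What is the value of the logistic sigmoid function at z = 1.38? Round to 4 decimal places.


exp(-1.3800) = 0.2516.
1 + exp(-z) = 1.2516.
sigmoid = 1/1.2516 = 0.7990.

0.7990


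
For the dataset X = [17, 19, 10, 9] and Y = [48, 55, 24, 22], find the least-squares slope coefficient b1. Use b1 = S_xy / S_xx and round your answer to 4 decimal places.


First compute the means: xbar = 13.7500, ybar = 37.2500.
Then S_xx = sum((xi - xbar)^2) = 74.7500.
S_xy = sum((xi - xbar)(yi - ybar)) = 250.2500.
b1 = S_xy / S_xx = 250.2500 / 74.7500 = 3.3478.

3.3478


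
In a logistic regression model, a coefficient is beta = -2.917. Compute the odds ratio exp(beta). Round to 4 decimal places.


Odds ratio = exp(beta) = exp(-2.917).
= 0.0541.

0.0541


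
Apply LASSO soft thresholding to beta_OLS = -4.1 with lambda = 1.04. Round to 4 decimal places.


Check: |-4.1| = 4.1 vs lambda = 1.04.
Since |beta| > lambda, coefficient = sign(beta)*(|beta| - lambda) = -3.0600.
Soft-thresholded coefficient = -3.0600.

-3.0600


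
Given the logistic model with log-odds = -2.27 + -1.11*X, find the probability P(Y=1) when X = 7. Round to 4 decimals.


z = -2.27 + -1.11 * 7 = -10.0400.
Sigmoid: P = 1 / (1 + exp(10.0400)) = 0.0000.

0.0000


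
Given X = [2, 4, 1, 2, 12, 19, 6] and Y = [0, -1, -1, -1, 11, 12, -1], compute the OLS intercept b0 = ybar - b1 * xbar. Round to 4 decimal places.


Compute b1 = 0.8424 from the OLS formula.
With xbar = 6.5714 and ybar = 2.7143, the intercept is:
b0 = 2.7143 - 0.8424 * 6.5714 = -2.8212.

-2.8212


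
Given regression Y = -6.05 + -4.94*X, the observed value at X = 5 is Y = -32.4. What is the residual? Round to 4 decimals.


Predicted = -6.05 + -4.94 * 5 = -30.7500.
Residual = -32.4 - -30.7500 = -1.6500.

-1.6500


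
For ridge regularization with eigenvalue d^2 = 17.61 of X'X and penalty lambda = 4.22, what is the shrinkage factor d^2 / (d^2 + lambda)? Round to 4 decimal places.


d^2 + lambda = 17.61 + 4.22 = 21.8300.
Shrinkage factor = 17.61/21.8300 = 0.8067.

0.8067


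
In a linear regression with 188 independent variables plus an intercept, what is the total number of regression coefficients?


Including the intercept, the model has 188 predictor coefficients + 1 intercept.
Total = 189.

189


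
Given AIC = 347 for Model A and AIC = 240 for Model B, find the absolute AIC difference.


|AIC_A - AIC_B| = |347 - 240| = 107.
Model B is preferred (lower AIC).

107


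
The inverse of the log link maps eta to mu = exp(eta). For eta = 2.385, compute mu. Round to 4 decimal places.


Apply the inverse link:
mu = e^2.385 = 10.8591.

10.8591


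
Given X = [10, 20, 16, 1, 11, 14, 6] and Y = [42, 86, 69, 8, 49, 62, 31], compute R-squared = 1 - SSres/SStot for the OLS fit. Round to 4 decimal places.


After computing the OLS fit (b0=4.3060, b1=4.0623):
SSres = 15.0658, SStot = 3989.7143.
R^2 = 1 - 15.0658/3989.7143 = 0.9962.

0.9962


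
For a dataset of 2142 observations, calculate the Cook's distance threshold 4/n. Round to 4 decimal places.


The threshold is 4/n.
4/2142 = 0.0019.

0.0019


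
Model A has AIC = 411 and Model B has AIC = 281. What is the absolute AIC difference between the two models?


Compute |411 - 281| = 130.
Model B has the smaller AIC.

130


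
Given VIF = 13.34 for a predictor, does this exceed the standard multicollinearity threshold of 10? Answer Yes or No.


The threshold is 10.
VIF = 13.34 is >= 10.
Multicollinearity indication: Yes.

Yes


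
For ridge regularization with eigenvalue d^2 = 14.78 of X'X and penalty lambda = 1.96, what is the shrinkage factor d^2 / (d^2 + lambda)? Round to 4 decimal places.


Denominator = d^2 + lambda = 14.78 + 1.96 = 16.7400.
Shrinkage = 14.78 / 16.7400 = 0.8829.

0.8829


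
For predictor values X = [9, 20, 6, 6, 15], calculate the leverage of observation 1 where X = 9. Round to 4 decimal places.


n = 5, xbar = 11.2000.
SXX = sum((xi - xbar)^2) = 150.8000.
h = 1/5 + (9 - 11.2000)^2 / 150.8000 = 0.2321.

0.2321


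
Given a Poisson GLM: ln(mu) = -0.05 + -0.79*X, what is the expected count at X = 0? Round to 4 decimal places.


Linear predictor: eta = -0.05 + (-0.79)(0) = -0.0500.
Expected count: mu = exp(-0.0500) = 0.9512.

0.9512


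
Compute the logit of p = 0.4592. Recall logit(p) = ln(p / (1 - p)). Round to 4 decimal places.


1 - p = 0.5408.
p/(1-p) = 0.8491.
logit = ln(0.8491) = -0.1636.

-0.1636
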